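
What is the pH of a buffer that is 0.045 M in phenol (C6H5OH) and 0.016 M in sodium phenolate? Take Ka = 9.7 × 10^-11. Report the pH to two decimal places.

pKa = −log(9.7 × 10^-11) = 10.013
Henderson–Hasselbalch: pH = pKa + log([C6H5O-]/[C6H5OH]) = 10.013 + log(0.016/0.045)
pH = 10.013 + (-0.449) = 9.56

pH = 9.56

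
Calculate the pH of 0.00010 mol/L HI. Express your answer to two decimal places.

HI is a strong acid and dissociates completely, so [H+] = 0.00010 M.
pH = -log(0.0001) = 4.00

pH = 4.00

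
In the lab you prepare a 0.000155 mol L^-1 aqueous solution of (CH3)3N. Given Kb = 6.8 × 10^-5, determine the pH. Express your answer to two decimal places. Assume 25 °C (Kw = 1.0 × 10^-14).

(CH3)3N + H2O ⇌ (CH3)3NH+ + OH-
Kb = [OH-]²/(0.000155 − [OH-]) = 6.8 × 10^-5
The 5% rule fails; solving [OH-]² + Kb·[OH-] − Kb·C₀ = 0 exactly:
[OH-] = (−Kb + √(Kb² + 4·Kb·C₀))/2 = 7.41 × 10^-5 M
pOH = 4.13, so pH = 14.00 − pOH = 9.87

pH = 9.87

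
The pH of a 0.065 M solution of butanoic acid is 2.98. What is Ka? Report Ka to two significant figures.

Ka = 1.7 × 10^-5

[H+] = 10^(-2.98) = 1.05 × 10^-3 M
At equilibrium [HA] = 0.065 − 1.05 × 10^-3 = 6.40 × 10^-2 M
Ka = [H+][A-]/[HA] = (1.05 × 10^-3)² / 6.40 × 10^-2 = 1.7 × 10^-5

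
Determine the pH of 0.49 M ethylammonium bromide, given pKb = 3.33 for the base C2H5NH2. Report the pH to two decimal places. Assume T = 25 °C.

C2H5NH3+ is the conjugate acid of the weak base C2H5NH2.
Kb = 10^(−3.33) = 4.68 × 10^-4
Ka = Kw/Kb = 1.0×10^-14 / 4.68 × 10^-4 = 2.14 × 10^-11
Ka = [H+]²/(0.49 − [H+]) = 2.14 × 10^-11
Assume [H+] ≪ 0.49: [H+] ≈ √(2.14 × 10^-11 × 0.49) = 3.24 × 10^-6 M
Check: 0.00066% ionized — well under 5%, approximation valid.
pH = −log(3.24 × 10^-6) = 5.49

pH = 5.49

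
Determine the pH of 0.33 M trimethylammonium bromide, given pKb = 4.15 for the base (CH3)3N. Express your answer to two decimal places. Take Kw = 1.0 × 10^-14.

pH = 5.17

(CH3)3NH+ is the conjugate acid of the weak base (CH3)3N.
Kb = 10^(−4.15) = 7.08 × 10^-5
Ka = Kw/Kb = 1.0×10^-14 / 7.08 × 10^-5 = 1.41 × 10^-10
Ka = x²/(0.33 − x) = 1.41 × 10^-10
Assume x ≪ 0.33: x ≈ √(1.41 × 10^-10 × 0.33) = 6.82 × 10^-6 M
Check: 0.0021% ionized — well under 5%, approximation valid.
pH = −log(6.82 × 10^-6) = 5.17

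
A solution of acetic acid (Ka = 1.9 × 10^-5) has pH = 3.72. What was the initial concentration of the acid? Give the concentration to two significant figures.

[H+] = 10^(-3.72) = 1.91 × 10^-4 M = x
Ka = x²/(C₀ − x) ⇒ C₀ = x + x²/Ka
C₀ = 1.91 × 10^-4 + (1.91 × 10^-4)²/(1.9 × 10^-5) = 2.11 × 10^-3 M

C₀ = 2.1 × 10^-3 M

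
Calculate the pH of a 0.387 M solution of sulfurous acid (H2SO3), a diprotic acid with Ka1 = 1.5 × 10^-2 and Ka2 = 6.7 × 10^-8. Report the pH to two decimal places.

pH = 1.16

Ka1 ≫ Ka2, so treat the first dissociation as the only significant source of H+.
Ka1 = x²/(0.387 − x) = 1.5 × 10^-2
Solving the quadratic: x = (−Ka1 + √(Ka1² + 4·Ka1·C₀))/2 = 6.91 × 10^-2 M
pH = −log(6.91 × 10^-2) = 1.16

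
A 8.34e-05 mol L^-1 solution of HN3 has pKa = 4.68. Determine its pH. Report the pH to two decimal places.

pH = 4.49

HN3 ⇌ N3- + H+
Ka = 10^(−4.68) = 2.09 × 10^-5
Ka = [H+]²/(8.34e-05 − [H+]) = 2.09 × 10^-5
The 5% rule fails; solving [H+]² + Ka·[H+] − Ka·C₀ = 0 exactly:
[H+] = [−2.09e-05 + √(2.09e-05² + 6.97e-09)]/2 = 3.26 × 10^-5 M
pH = −log(3.26 × 10^-5) = 4.49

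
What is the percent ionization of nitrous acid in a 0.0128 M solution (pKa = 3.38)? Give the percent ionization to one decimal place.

16.5%

HNO2 ⇌ NO2- + H+; let x = [H+] at equilibrium.
Ka = 10^(−3.38) = 4.17 × 10^-4
Solve x² + 0.000417x − 5.34e-06 = 0 → x = 2.11 × 10^-3 M
Fraction ionized = 2.11 × 10^-3 / 0.0128 = 0.1648 → 16.5%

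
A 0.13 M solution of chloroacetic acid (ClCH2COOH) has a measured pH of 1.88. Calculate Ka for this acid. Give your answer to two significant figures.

Ka = 1.5 × 10^-3

[H+] = 10^(-1.88) = 1.32 × 10^-2 M
At equilibrium [HA] = 0.13 − 1.32 × 10^-2 = 1.17 × 10^-1 M
Ka = [H+][A-]/[HA] = (1.32 × 10^-2)² / 1.17 × 10^-1 = 1.5 × 10^-3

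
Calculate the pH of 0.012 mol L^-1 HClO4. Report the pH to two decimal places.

pH = 1.92

HClO4 is a strong acid and dissociates completely, so [H+] = 0.012 M.
pH = -log(0.012) = 1.92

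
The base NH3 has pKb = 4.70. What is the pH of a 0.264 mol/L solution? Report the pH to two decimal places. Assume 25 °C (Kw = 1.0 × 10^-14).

NH3 + H2O ⇌ NH4+ + OH-
Kb = 10^(−4.70) = 2.00 × 10^-5
Let x = [OH-] at equilibrium. Kb = x²/(0.264 − x).
Since Kb ≪ C₀, x ≈ √(Kb·C₀) = 2.30 × 10^-3 M.
pOH = 2.64, so pH = 14.00 − pOH = 11.36

pH = 11.36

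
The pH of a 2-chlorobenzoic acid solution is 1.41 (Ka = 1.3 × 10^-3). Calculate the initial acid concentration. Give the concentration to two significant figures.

[H+] = 10^(-1.41) = 3.89 × 10^-2 M = x
Ka = x²/(C₀ − x) ⇒ C₀ = x + x²/Ka
C₀ = 3.89 × 10^-2 + (3.89 × 10^-2)²/(1.3 × 10^-3) = 1.20 M

C₀ = 1.2 M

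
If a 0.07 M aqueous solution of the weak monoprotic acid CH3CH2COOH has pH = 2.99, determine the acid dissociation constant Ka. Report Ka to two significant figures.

Ka = 1.5 × 10^-5

[H+] = 10^(-2.99) = 1.02 × 10^-3 M
At equilibrium [HA] = 0.07 − 1.02 × 10^-3 = 6.90 × 10^-2 M
Ka = [H+][A-]/[HA] = (1.02 × 10^-3)² / 6.90 × 10^-2 = 1.5 × 10^-5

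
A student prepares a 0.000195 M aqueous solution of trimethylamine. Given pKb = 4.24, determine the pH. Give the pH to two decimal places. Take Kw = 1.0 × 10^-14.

pH = 9.91

(CH3)3N + H2O ⇌ (CH3)3NH+ + OH-
Kb = 10^(−4.24) = 5.75 × 10^-5
From the ICE table, Kb = [OH-]²/(0.000195 − [OH-]) = 5.75 × 10^-5.
The 5% rule fails; solving [OH-]² + Kb·[OH-] − Kb·C₀ = 0 exactly:
[OH-] = (−Kb + √(Kb² + 4·Kb·C₀))/2 = 8.10 × 10^-5 M
pOH = −log(8.10 × 10^-5) = 4.09; pH = 14.00 − 4.09 = 9.91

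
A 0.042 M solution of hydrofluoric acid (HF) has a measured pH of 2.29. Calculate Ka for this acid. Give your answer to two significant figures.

Ka = 7.1 × 10^-4

[H+] = 10^(-2.29) = 5.13 × 10^-3 M
At equilibrium [HA] = 0.042 − 5.13 × 10^-3 = 3.69 × 10^-2 M
Ka = [H+][A-]/[HA] = (5.13 × 10^-3)² / 3.69 × 10^-2 = 7.1 × 10^-4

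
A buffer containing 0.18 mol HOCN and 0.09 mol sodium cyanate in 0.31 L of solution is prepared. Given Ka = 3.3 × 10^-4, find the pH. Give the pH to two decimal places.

pKa = −log(3.3 × 10^-4) = 3.481
pH = pKa + log([A⁻]/[HA]) = 3.481 + log(0.09/0.18)
pH = 3.481 + (-0.301) = 3.18

pH = 3.18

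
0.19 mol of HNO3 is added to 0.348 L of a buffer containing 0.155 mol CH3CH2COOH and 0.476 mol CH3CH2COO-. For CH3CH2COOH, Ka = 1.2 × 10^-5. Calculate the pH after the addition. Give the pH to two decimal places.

pH = 4.84

Added H+ converts CH3CH2COO- to CH3CH2COOH: CH3CH2COOH → 0.345 mol, CH3CH2COO- → 0.286 mol.
pKa = −log(1.2 × 10^-5) = 4.921
pH = pKa + log(n_CH3CH2COO-/n_CH3CH2COOH) = 4.921 + log(0.286/0.345) = 4.921 + (-0.081)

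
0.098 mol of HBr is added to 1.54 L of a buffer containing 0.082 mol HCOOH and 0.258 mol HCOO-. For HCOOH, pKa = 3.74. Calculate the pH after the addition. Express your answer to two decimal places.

pH = 3.69

Added H+ converts HCOO- to HCOOH: HCOOH → 0.18 mol, HCOO- → 0.16 mol.
pH = pKa + log([A⁻]/[HA]) = 3.74 + log(0.16/0.18) = 3.74 -0.051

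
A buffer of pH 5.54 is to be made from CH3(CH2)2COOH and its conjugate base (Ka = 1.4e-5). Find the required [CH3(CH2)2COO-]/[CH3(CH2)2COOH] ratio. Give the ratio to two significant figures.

ratio = 4.9

pKa = -log(1.4 × 10^-5) = 4.854
pH = pKa + log(r) ⇒ log(r) = 5.54 − 4.854 = +0.686
r = [CH3(CH2)2COO-]/[CH3(CH2)2COOH] = 10^(+0.686) = 4.85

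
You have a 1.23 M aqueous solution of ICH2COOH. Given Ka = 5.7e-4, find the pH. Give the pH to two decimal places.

ICH2COOH ⇌ ICH2COO- + H+
Ka = [H+]²/(1.23 − [H+]) = 5.7 × 10^-4
Since Ka ≪ C₀, [H+] ≈ √(Ka·C₀) = 2.65 × 10^-2 M.
([H+]/C₀ = 2.2% < 5%, so the approximation holds.)
pH = −log(2.65 × 10^-2) = 1.58

pH = 1.58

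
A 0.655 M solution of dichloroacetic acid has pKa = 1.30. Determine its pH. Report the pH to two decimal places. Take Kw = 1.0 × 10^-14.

pH = 0.80

Cl2CHCOOH ⇌ Cl2CHCOO- + H+
Ka = 10^(−1.30) = 5.01 × 10^-2
From the ICE table, Ka = x²/(0.655 − x) = 5.01 × 10^-2.
The 5% rule fails; solving x² + Ka·x − Ka·C₀ = 0 exactly:
x = [−0.0501 + √(0.0501² + 0.131)]/2 = 1.58 × 10^-1 M
pH = −log[H+] = −log(1.58 × 10^-1) = 0.80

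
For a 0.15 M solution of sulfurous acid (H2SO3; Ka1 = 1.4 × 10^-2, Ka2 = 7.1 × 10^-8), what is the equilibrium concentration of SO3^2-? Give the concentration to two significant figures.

First ionization gives [H+] ≈ [HSO3-] = 3.94 × 10^-2 M.
Second step: Ka2 = [H+][SO3^2-]/[HSO3-] ≈ [SO3^2-] (since [H+] ≈ [HSO3-]).
So [SO3^2-] ≈ Ka2.

7.1 × 10^-8 M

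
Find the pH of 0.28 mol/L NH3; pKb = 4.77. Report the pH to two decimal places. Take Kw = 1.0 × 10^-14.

pH = 11.34

NH3 + H2O ⇌ NH4+ + OH-
Kb = 10^(−4.77) = 1.70 × 10^-5
Let x = [OH-] at equilibrium. Kb = x²/(0.28 − x).
Neglecting x in the denominator: x = √(1.70 × 10^-5 × 0.28) = 2.18 × 10^-3 M
pOH = 2.66, so pH = 14.00 − pOH = 11.34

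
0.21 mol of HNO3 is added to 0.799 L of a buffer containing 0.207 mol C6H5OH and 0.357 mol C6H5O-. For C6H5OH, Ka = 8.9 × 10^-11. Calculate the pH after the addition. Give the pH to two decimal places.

Added H+ converts C6H5O- to C6H5OH: C6H5OH → 0.417 mol, C6H5O- → 0.147 mol.
pKa = −log(8.9 × 10^-11) = 10.051
pH = pKa + log([A⁻]/[HA]) = 10.051 + log(0.147/0.417) = 10.051 -0.453

pH = 9.60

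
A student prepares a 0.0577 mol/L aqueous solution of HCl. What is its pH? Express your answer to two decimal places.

pH = 1.24

HCl is a strong acid and dissociates completely, so [H+] = 0.0577 M.
pH = -log(0.0577) = 1.24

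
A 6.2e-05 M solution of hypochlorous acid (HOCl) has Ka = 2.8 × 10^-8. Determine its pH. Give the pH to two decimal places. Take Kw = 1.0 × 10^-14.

pH = 5.88

HOCl ⇌ OCl- + H+
From the ICE table, Ka = x²/(6.2e-05 − x) = 2.8 × 10^-8.
Neglecting x in the denominator: x = √(2.8 × 10^-8 × 6.2e-05) = 1.32 × 10^-6 M
pH = −log(1.32 × 10^-6) = 5.88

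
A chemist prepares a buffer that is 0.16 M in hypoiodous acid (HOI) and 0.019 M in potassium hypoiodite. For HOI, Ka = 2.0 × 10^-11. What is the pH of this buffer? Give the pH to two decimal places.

pKa = −log(2.0 × 10^-11) = 10.699
Using pH = pKa + log([base]/[acid]) with [base]/[acid] = 0.019/0.16:
pH = 10.699 + (-0.925) = 9.77

pH = 9.77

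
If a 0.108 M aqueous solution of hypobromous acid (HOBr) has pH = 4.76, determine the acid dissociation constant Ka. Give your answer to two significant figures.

[H+] = 10^(-4.76) = 1.74 × 10^-5 M
At equilibrium [HA] = 0.108 − 1.74 × 10^-5 = 1.08 × 10^-1 M
Ka = [H+][A-]/[HA] = (1.74 × 10^-5)² / 1.08 × 10^-1 = 2.8 × 10^-9

Ka = 2.8 × 10^-9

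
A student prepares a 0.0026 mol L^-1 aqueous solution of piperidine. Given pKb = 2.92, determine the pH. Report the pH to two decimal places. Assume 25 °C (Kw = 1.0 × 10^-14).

pH = 11.10

C5H10NH + H2O ⇌ C5H10NH2+ + OH-
Kb = 10^(−2.92) = 1.20 × 10^-3
Kb = [OH-]²/(0.0026 − [OH-]) = 1.20 × 10^-3
Here C₀/Kb ≈ 2.17, so the small-[OH-] approximation fails. Use the quadratic:
[OH-] = (−Kb + √(Kb² + 4·Kb·C₀))/2 = 1.27 × 10^-3 M
pOH = 2.90, so pH = 14.00 − pOH = 11.10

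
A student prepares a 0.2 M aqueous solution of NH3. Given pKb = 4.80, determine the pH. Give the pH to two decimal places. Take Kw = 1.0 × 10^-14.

pH = 11.25

NH3 + H2O ⇌ NH4+ + OH-
Kb = 10^(−4.80) = 1.58 × 10^-5
Kb = [OH-]²/(0.2 − [OH-]) = 1.58 × 10^-5
Since Kb ≪ C₀, [OH-] ≈ √(Kb·C₀) = 1.78 × 10^-3 M.
pOH = 2.75, so pH = 14.00 − pOH = 11.25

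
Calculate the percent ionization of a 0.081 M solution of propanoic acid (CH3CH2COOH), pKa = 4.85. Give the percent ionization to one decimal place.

1.3%

CH3CH2COOH ⇌ CH3CH2COO- + H+; let x = [H+] at equilibrium.
Ka = 10^(−4.85) = 1.41 × 10^-5
x ≈ √(Ka·C₀) = √(1.41 × 10^-5 × 0.081) = 1.07 × 10^-3 M
Fraction ionized = 1.07 × 10^-3 / 0.081 = 0.0132 → 1.3%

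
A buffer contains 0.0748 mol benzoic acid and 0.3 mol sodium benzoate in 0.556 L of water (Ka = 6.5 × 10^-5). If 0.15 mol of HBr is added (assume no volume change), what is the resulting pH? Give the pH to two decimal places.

After neutralization: n(C6H5COOH) = 0.225 mol, n(C6H5COO-) = 0.15 mol.
pKa = −log(6.5 × 10^-5) = 4.187
pH = pKa + log([A⁻]/[HA]) = 4.187 + log(0.15/0.225) = 4.187 -0.176

pH = 4.01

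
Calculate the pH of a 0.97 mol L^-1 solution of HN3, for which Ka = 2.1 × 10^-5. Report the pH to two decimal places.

HN3 ⇌ N3- + H+
Ka = [H+]²/(0.97 − [H+]) = 2.1 × 10^-5
Neglecting [H+] in the denominator: [H+] = √(2.1 × 10^-5 × 0.97) = 4.51 × 10^-3 M
Check: 0.47% ionized — well under 5%, approximation valid.
pH = −log(4.51 × 10^-3) = 2.35

pH = 2.35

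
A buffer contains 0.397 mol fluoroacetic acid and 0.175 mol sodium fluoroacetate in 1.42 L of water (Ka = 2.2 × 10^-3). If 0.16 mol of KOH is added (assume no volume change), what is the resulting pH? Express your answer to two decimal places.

OH- converts FCH2COOH to FCH2COO-: FCH2COOH → 0.237 mol, FCH2COO- → 0.335 mol.
pKa = −log(2.2 × 10^-3) = 2.658
pH = pKa + log([A⁻]/[HA]) = 2.658 + log(0.335/0.237) = 2.658 +0.150

pH = 2.81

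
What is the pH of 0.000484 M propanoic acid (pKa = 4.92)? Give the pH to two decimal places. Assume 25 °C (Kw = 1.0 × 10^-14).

CH3CH2COOH ⇌ CH3CH2COO- + H+
Ka = 10^(−4.92) = 1.20 × 10^-5
Ka = [H+]²/(0.000484 − [H+]) = 1.20 × 10^-5
Here C₀/Ka ≈ 40.3, so the small-[H+] approximation fails. Use the quadratic:
[H+] = (−Ka + √(Ka² + 4·Ka·C₀))/2 = 7.04 × 10^-5 M
pH = −log(7.04 × 10^-5) = 4.15

pH = 4.15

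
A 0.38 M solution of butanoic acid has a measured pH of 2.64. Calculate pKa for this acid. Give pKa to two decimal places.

pKa = 4.86

[H+] = 10^(-2.64) = 2.29 × 10^-3 M
At equilibrium [HA] = 0.38 − 2.29 × 10^-3 = 3.78 × 10^-1 M
Ka = [H+][A-]/[HA] = (2.29 × 10^-3)² / 3.78 × 10^-1 = 1.39 × 10^-5
pKa = -log(1.39 × 10^-5) = 4.86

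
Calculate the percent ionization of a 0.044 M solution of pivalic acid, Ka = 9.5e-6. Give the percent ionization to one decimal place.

1.5%

(CH3)3CCOOH ⇌ (CH3)3CCOO- + H+; let x = [H+] at equilibrium.
x ≈ √(Ka·C₀) = √(9.5 × 10^-6 × 0.044) = 6.47 × 10^-4 M
Fraction ionized = 6.47 × 10^-4 / 0.044 = 0.0147 → 1.5%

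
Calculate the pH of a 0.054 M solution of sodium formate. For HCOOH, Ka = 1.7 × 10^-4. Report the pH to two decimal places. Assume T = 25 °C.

pH = 8.25

HCOO- is the conjugate base of the weak acid HCOOH.
Kb = Kw/Ka = 1.0×10^-14 / 1.7 × 10^-4 = 5.88 × 10^-11
Kb = [OH-]²/(0.054 − [OH-]) = 5.88 × 10^-11
Neglecting [OH-] in the denominator: [OH-] = √(5.88 × 10^-11 × 0.054) = 1.78 × 10^-6 M
pOH = 5.75, so pH = 14.00 − pOH = 8.25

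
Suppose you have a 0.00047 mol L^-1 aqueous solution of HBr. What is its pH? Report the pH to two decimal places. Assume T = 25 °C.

HBr is a strong acid and dissociates completely, so [H+] = 0.00047 M.
pH = -log(0.00047) = 3.33

pH = 3.33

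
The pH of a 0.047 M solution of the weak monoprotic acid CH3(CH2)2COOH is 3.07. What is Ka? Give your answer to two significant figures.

Ka = 1.6 × 10^-5

[H+] = 10^(-3.07) = 8.51 × 10^-4 M
At equilibrium [HA] = 0.047 − 8.51 × 10^-4 = 4.61 × 10^-2 M
Ka = [H+][A-]/[HA] = (8.51 × 10^-4)² / 4.61 × 10^-2 = 1.6 × 10^-5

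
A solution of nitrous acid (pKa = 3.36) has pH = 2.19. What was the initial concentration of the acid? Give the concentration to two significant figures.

[H+] = 10^(-2.19) = 6.46 × 10^-3 M = x
Ka = 10^(−3.36) = 4.37 × 10^-4
Ka = x²/(C₀ − x) ⇒ C₀ = x + x²/Ka
C₀ = 6.46 × 10^-3 + (6.46 × 10^-3)²/(4.37 × 10^-4) = 1.02 × 10^-1 M

C₀ = 1.0 × 10^-1 M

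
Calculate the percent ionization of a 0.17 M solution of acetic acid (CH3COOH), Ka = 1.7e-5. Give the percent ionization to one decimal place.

1.0%

CH3COOH ⇌ CH3COO- + H+; let x = [H+] at equilibrium.
x ≈ √(Ka·C₀) = √(1.7 × 10^-5 × 0.17) = 1.70 × 10^-3 M
Fraction ionized = 1.70 × 10^-3 / 0.17 = 0.0100 → 1.0%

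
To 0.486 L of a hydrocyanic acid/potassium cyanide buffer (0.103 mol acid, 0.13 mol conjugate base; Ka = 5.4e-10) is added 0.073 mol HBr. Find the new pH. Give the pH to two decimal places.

pH = 8.78

After neutralization: n(HCN) = 0.176 mol, n(CN-) = 0.057 mol.
pKa = −log(5.4 × 10^-10) = 9.268
Henderson–Hasselbalch with mole ratio 0.057/0.176: pH = 9.268 + (-0.490)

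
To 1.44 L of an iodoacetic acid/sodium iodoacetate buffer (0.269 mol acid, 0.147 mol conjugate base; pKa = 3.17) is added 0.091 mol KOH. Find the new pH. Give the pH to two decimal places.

After neutralization: n(ICH2COOH) = 0.178 mol, n(ICH2COO-) = 0.238 mol.
Henderson–Hasselbalch with mole ratio 0.238/0.178: pH = 3.17 + (+0.126)

pH = 3.30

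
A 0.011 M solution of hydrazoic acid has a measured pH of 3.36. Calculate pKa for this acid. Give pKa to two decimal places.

pKa = 4.74

[H+] = 10^(-3.36) = 4.37 × 10^-4 M
At equilibrium [HA] = 0.011 − 4.37 × 10^-4 = 1.06 × 10^-2 M
Ka = [H+][A-]/[HA] = (4.37 × 10^-4)² / 1.06 × 10^-2 = 1.80 × 10^-5
pKa = -log(1.80 × 10^-5) = 4.74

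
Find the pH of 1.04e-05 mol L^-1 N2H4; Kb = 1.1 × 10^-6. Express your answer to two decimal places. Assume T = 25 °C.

N2H4 + H2O ⇌ N2H5+ + OH-
From the ICE table, Kb = [OH-]²/(1.04e-05 − [OH-]) = 1.1 × 10^-6.
The 5% rule fails; solving [OH-]² + Kb·[OH-] − Kb·C₀ = 0 exactly:
[OH-] = (−Kb + √(Kb² + 4·Kb·C₀))/2 = 2.88 × 10^-6 M
pOH = −log(2.88 × 10^-6) = 5.54; pH = 14.00 − 5.54 = 8.46

pH = 8.46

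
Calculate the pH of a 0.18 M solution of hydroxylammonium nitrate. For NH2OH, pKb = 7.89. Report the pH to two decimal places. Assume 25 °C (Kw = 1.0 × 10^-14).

NH3OH+ is the conjugate acid of the weak base NH2OH.
Kb = 10^(−7.89) = 1.29 × 10^-8
Ka = Kw/Kb = 1.0×10^-14 / 1.29 × 10^-8 = 7.75 × 10^-7
Ka = x²/(0.18 − x) = 7.75 × 10^-7
Neglecting x in the denominator: x = √(7.75 × 10^-7 × 0.18) = 3.73 × 10^-4 M
(x/C₀ = 0.21% < 5%, so the approximation holds.)
pH = −log[H+] = −log(3.73 × 10^-4) = 3.43

pH = 3.43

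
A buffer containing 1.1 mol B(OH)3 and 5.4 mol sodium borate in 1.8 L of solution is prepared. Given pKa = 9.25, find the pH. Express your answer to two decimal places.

pH = 9.94

Using pH = pKa + log([base]/[acid]) with [base]/[acid] = 5.4/1.1:
pH = 9.25 + (+0.691) = 9.94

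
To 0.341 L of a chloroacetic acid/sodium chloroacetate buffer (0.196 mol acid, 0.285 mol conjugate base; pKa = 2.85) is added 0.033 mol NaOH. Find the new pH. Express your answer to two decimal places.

OH- converts ClCH2COOH to ClCH2COO-: ClCH2COOH → 0.163 mol, ClCH2COO- → 0.318 mol.
pH = pKa + log(n_ClCH2COO-/n_ClCH2COOH) = 2.85 + log(0.318/0.163) = 2.85 + (+0.290)

pH = 3.14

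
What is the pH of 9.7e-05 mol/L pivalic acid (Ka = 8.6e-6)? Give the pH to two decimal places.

(CH3)3CCOOH ⇌ (CH3)3CCOO- + H+
Ka = x²/(9.7e-05 − x) = 8.6 × 10^-6
Here C₀/Ka ≈ 11.3, so the small-x approximation fails. Use the quadratic:
x = [−8.6e-06 + √(8.6e-06² + 3.34e-09)]/2 = 2.49 × 10^-5 M
pH = −log[H+] = −log(2.49 × 10^-5) = 4.60

pH = 4.60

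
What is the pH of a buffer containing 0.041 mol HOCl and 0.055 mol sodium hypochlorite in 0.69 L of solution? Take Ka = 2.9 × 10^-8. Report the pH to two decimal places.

pKa = −log(2.9 × 10^-8) = 7.538
Using pH = pKa + log([base]/[acid]) with [base]/[acid] = 0.055/0.041:
pH = 7.538 + (+0.128) = 7.67

pH = 7.67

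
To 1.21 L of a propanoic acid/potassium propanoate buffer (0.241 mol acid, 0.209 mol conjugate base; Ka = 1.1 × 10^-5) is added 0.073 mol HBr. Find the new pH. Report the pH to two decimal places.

Added H+ converts CH3CH2COO- to CH3CH2COOH: CH3CH2COOH → 0.314 mol, CH3CH2COO- → 0.136 mol.
pKa = −log(1.1 × 10^-5) = 4.959
Henderson–Hasselbalch with mole ratio 0.136/0.314: pH = 4.959 + (-0.363)

pH = 4.60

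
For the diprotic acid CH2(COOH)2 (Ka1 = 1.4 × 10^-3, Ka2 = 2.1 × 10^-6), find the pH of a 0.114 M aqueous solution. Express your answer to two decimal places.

pH = 1.92

Ka1 ≫ Ka2, so treat the first dissociation as the only significant source of H+.
Ka1 = x²/(0.114 − x) = 1.4 × 10^-3
Solving the quadratic: x = (−Ka1 + √(Ka1² + 4·Ka1·C₀))/2 = 1.20 × 10^-2 M
pH = −log(1.20 × 10^-2) = 1.92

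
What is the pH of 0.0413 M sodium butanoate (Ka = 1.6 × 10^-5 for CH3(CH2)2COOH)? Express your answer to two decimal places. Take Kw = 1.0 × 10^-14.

CH3(CH2)2COO- is the conjugate base of the weak acid CH3(CH2)2COOH.
Kb = Kw/Ka = 1.0×10^-14 / 1.6 × 10^-5 = 6.25 × 10^-10
Kb = x²/(0.0413 − x) = 6.25 × 10^-10
Since Kb ≪ C₀, x ≈ √(Kb·C₀) = 5.08 × 10^-6 M.
(x/C₀ = 0.012% < 5%, so the approximation holds.)
pOH = 5.29, so pH = 14.00 − pOH = 8.71

pH = 8.71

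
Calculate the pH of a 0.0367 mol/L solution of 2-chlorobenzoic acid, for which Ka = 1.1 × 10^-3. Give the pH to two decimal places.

ClC6H4COOH ⇌ ClC6H4COO- + H+
Ka = [H+]²/(0.0367 − [H+]) = 1.1 × 10^-3
[H+] is not negligible relative to C₀; solve [H+]² + 0.0011·[H+] − 4.04e-05 = 0.
[H+] = (−Ka + √(Ka² + 4·Ka·C₀))/2 = 5.83 × 10^-3 M
pH = −log[H+] = −log(5.83 × 10^-3) = 2.23

pH = 2.23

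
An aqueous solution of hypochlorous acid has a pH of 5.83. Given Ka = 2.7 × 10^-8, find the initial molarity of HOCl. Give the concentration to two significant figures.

C₀ = 8.3 × 10^-5 M

[H+] = 10^(-5.83) = 1.48 × 10^-6 M = x
Ka = x²/(C₀ − x) ⇒ C₀ = x + x²/Ka
C₀ = 1.48 × 10^-6 + (1.48 × 10^-6)²/(2.7 × 10^-8) = 8.26 × 10^-5 M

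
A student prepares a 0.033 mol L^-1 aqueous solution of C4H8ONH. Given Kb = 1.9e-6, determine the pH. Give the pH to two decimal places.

C4H8ONH + H2O ⇌ C4H8ONH2+ + OH-
Kb = x²/(0.033 − x) = 1.9 × 10^-6
Assume x ≪ 0.033: x ≈ √(1.9 × 10^-6 × 0.033) = 2.50 × 10^-4 M
Check: 0.76% ionized — well under 5%, approximation valid.
pOH = 3.60, so pH = 14.00 − pOH = 10.40

pH = 10.40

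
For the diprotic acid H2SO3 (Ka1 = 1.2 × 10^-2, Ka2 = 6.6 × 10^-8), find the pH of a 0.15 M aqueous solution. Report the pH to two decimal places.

Ka1 ≫ Ka2, so treat the first dissociation as the only significant source of H+.
Ka1 = x²/(0.15 − x) = 1.2 × 10^-2
Solving the quadratic: x = (−Ka1 + √(Ka1² + 4·Ka1·C₀))/2 = 3.68 × 10^-2 M
pH = −log(3.68 × 10^-2) = 1.43

pH = 1.43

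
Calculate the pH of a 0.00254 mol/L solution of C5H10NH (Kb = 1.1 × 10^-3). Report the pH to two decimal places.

C5H10NH + H2O ⇌ C5H10NH2+ + OH-
Kb = [OH-]²/(0.00254 − [OH-]) = 1.1 × 10^-3
Here C₀/Kb ≈ 2.31, so the small-[OH-] approximation fails. Use the quadratic:
[OH-] = [−0.0011 + √(0.0011² + 1.12e-05)]/2 = 1.21 × 10^-3 M
pOH = 2.92, so pH = 14.00 − pOH = 11.08

pH = 11.08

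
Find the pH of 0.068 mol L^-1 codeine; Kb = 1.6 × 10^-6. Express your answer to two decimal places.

pH = 10.52

C18H21NO3 + H2O ⇌ C18H22NO3+ + OH-
Kb = [OH-]²/(0.068 − [OH-]) = 1.6 × 10^-6
Since Kb ≪ C₀, [OH-] ≈ √(Kb·C₀) = 3.30 × 10^-4 M.
([OH-]/C₀ = 0.49% < 5%, so the approximation holds.)
pOH = −log(3.30 × 10^-4) = 3.48; pH = 14.00 − 3.48 = 10.52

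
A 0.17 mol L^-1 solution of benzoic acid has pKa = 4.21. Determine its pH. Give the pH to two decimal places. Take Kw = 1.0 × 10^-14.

C6H5COOH ⇌ C6H5COO- + H+
Ka = 10^(−4.21) = 6.17 × 10^-5
Let x = [H+] at equilibrium. Ka = x²/(0.17 − x).
Assume x ≪ 0.17: x ≈ √(6.17 × 10^-5 × 0.17) = 3.24 × 10^-3 M
(x/C₀ = 1.9% < 5%, so the approximation holds.)
pH = −log(3.24 × 10^-3) = 2.49

pH = 2.49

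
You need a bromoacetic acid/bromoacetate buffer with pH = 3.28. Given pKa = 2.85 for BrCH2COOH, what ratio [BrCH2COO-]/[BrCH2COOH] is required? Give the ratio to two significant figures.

ratio = 2.7

pH = pKa + log(r) ⇒ log(r) = 3.28 − 2.85 = +0.43
r = [BrCH2COO-]/[BrCH2COOH] = 10^(+0.43) = 2.69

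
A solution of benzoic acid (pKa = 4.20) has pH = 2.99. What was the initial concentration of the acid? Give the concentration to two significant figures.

[H+] = 10^(-2.99) = 1.02 × 10^-3 M = x
Ka = 10^(−4.20) = 6.31 × 10^-5
Ka = x²/(C₀ − x) ⇒ C₀ = x + x²/Ka
C₀ = 1.02 × 10^-3 + (1.02 × 10^-3)²/(6.31 × 10^-5) = 1.75 × 10^-2 M

C₀ = 1.8 × 10^-2 M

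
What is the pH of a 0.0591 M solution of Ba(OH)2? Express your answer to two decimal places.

Ba(OH)2 is a strong base (each formula unit releases 2 OH-); [OH-] = 0.118 M.
pOH = -log(0.118) = 0.93
pH = 14.00 - 0.93 = 13.07

pH = 13.07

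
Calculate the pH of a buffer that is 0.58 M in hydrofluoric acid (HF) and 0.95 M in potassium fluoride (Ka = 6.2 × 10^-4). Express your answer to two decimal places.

pH = 3.42

pKa = −log(6.2 × 10^-4) = 3.208
Henderson–Hasselbalch: pH = pKa + log([F-]/[HF]) = 3.208 + log(0.95/0.58)
pH = 3.208 + (+0.214) = 3.42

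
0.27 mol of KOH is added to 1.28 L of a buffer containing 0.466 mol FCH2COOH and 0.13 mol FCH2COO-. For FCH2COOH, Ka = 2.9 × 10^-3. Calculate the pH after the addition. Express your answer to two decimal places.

OH- converts FCH2COOH to FCH2COO-: FCH2COOH → 0.196 mol, FCH2COO- → 0.4 mol.
pKa = −log(2.9 × 10^-3) = 2.538
pH = pKa + log([A⁻]/[HA]) = 2.538 + log(0.4/0.196) = 2.538 +0.310

pH = 2.85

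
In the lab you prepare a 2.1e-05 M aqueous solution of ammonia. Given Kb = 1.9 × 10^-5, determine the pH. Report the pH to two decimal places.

NH3 + H2O ⇌ NH4+ + OH-
From the ICE table, Kb = x²/(2.1e-05 − x) = 1.9 × 10^-5.
x is not negligible relative to C₀; solve x² + 1.9e-05·x − 3.99e-10 = 0.
x = [−1.9e-05 + √(1.9e-05² + 1.6e-09)]/2 = 1.26 × 10^-5 M
pOH = −log(1.26 × 10^-5) = 4.90; pH = 14.00 − 4.90 = 9.10

pH = 9.10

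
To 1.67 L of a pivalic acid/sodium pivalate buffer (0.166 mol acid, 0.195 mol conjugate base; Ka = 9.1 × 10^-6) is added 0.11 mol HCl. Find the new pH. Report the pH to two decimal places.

pH = 4.53

Added H+ converts (CH3)3CCOO- to (CH3)3CCOOH: (CH3)3CCOOH → 0.276 mol, (CH3)3CCOO- → 0.085 mol.
pKa = −log(9.1 × 10^-6) = 5.041
Henderson–Hasselbalch with mole ratio 0.085/0.276: pH = 5.041 + (-0.511)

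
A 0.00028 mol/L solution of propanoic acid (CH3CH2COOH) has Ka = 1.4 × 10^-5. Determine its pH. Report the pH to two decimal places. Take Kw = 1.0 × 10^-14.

CH3CH2COOH ⇌ CH3CH2COO- + H+
Ka = [H+]²/(0.00028 − [H+]) = 1.4 × 10^-5
The 5% rule fails; solving [H+]² + Ka·[H+] − Ka·C₀ = 0 exactly:
[H+] = [−1.4e-05 + √(1.4e-05² + 1.57e-08)]/2 = 5.60 × 10^-5 M
pH = −log[H+] = −log(5.60 × 10^-5) = 4.25

pH = 4.25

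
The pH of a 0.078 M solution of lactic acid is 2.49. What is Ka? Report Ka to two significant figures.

[H+] = 10^(-2.49) = 3.24 × 10^-3 M
At equilibrium [HA] = 0.078 − 3.24 × 10^-3 = 7.48 × 10^-2 M
Ka = [H+][A-]/[HA] = (3.24 × 10^-3)² / 7.48 × 10^-2 = 1.4 × 10^-4

Ka = 1.4 × 10^-4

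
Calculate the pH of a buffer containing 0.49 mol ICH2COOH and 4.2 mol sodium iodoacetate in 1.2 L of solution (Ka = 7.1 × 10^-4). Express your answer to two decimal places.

pKa = −log(7.1 × 10^-4) = 3.149
pH = pKa + log([A⁻]/[HA]) = 3.149 + log(4.2/0.49)
pH = 3.149 + (+0.933) = 4.08

pH = 4.08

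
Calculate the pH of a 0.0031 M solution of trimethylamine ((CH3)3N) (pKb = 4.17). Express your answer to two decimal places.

(CH3)3N + H2O ⇌ (CH3)3NH+ + OH-
Kb = 10^(−4.17) = 6.76 × 10^-5
Kb = x²/(0.0031 − x) = 6.76 × 10^-5
The 5% rule fails; solving x² + Kb·x − Kb·C₀ = 0 exactly:
x = [−6.76e-05 + √(6.76e-05² + 8.38e-07)]/2 = 4.25 × 10^-4 M
pOH = 3.37, so pH = 14.00 − pOH = 10.63

pH = 10.63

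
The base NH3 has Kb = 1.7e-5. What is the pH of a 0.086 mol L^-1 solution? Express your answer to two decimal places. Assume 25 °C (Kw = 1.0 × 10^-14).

NH3 + H2O ⇌ NH4+ + OH-
Kb = [OH-]²/(0.086 − [OH-]) = 1.7 × 10^-5
Assume [OH-] ≪ 0.086: [OH-] ≈ √(1.7 × 10^-5 × 0.086) = 1.21 × 10^-3 M
Check: 1.4% ionized — well under 5%, approximation valid.
pOH = −log(1.21 × 10^-3) = 2.92; pH = 14.00 − 2.92 = 11.08

pH = 11.08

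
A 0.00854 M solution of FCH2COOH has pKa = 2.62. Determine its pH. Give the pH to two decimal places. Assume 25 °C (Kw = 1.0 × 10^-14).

FCH2COOH ⇌ FCH2COO- + H+
Ka = 10^(−2.62) = 2.40 × 10^-3
From the ICE table, Ka = x²/(0.00854 − x) = 2.40 × 10^-3.
Here C₀/Ka ≈ 3.56, so the small-x approximation fails. Use the quadratic:
x = [−0.0024 + √(0.0024² + 8.2e-05)]/2 = 3.48 × 10^-3 M
pH = −log[H+] = −log(3.48 × 10^-3) = 2.46

pH = 2.46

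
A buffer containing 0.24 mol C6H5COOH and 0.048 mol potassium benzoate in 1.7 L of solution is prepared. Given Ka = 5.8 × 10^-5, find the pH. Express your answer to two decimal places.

pKa = −log(5.8 × 10^-5) = 4.237
Using pH = pKa + log([base]/[acid]) with [base]/[acid] = 0.048/0.24:
pH = 4.237 + (-0.699) = 3.54

pH = 3.54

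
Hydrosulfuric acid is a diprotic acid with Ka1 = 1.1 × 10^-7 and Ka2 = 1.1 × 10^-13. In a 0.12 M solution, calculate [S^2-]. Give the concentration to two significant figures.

First ionization gives [H+] ≈ [HS-] = 1.15 × 10^-4 M.
Second step: Ka2 = [H+][S^2-]/[HS-] ≈ [S^2-] (since [H+] ≈ [HS-]).
So [S^2-] ≈ Ka2.

1.1 × 10^-13 M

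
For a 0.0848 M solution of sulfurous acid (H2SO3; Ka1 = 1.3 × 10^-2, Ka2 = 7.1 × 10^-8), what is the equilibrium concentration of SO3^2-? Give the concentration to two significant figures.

7.1 × 10^-8 M

First ionization gives [H+] ≈ [HSO3-] = 2.73 × 10^-2 M.
Second step: Ka2 = [H+][SO3^2-]/[HSO3-] ≈ [SO3^2-] (since [H+] ≈ [HSO3-]).
So [SO3^2-] ≈ Ka2.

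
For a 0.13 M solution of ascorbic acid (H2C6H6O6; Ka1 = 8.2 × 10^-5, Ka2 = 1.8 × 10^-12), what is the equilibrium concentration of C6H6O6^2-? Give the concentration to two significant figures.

First ionization gives [H+] ≈ [HC6H6O6-] = 3.26 × 10^-3 M.
Second step: Ka2 = [H+][C6H6O6^2-]/[HC6H6O6-] ≈ [C6H6O6^2-] (since [H+] ≈ [HC6H6O6-]).
So [C6H6O6^2-] ≈ Ka2.

1.8 × 10^-12 M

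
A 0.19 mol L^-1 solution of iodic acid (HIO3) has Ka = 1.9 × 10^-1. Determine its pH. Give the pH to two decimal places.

pH = 0.93

HIO3 ⇌ IO3- + H+
Let x = [H+] at equilibrium. Ka = x²/(0.19 − x).
Here C₀/Ka ≈ 1, so the small-x approximation fails. Use the quadratic:
x = [−0.19 + √(0.19² + 0.144)]/2 = 1.17 × 10^-1 M
pH = −log[H+] = −log(1.17 × 10^-1) = 0.93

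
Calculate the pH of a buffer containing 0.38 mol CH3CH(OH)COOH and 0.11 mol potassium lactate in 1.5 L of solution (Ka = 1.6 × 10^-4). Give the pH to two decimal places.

pKa = −log(1.6 × 10^-4) = 3.796
Henderson–Hasselbalch: pH = pKa + log([CH3CH(OH)COO-]/[CH3CH(OH)COOH]) = 3.796 + log(0.11/0.38)
pH = 3.796 + (-0.538) = 3.26

pH = 3.26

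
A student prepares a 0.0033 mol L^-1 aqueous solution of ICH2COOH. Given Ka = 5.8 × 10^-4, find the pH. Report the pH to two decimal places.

pH = 2.95

ICH2COOH ⇌ ICH2COO- + H+
Ka = [H+]²/(0.0033 − [H+]) = 5.8 × 10^-4
[H+] is not negligible relative to C₀; solve [H+]² + 0.00058·[H+] − 1.91e-06 = 0.
[H+] = [−0.00058 + √(0.00058² + 7.66e-06)]/2 = 1.12 × 10^-3 M
pH = −log(1.12 × 10^-3) = 2.95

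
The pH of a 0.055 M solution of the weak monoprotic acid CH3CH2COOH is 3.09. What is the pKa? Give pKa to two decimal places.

[H+] = 10^(-3.09) = 8.13 × 10^-4 M
At equilibrium [HA] = 0.055 − 8.13 × 10^-4 = 5.42 × 10^-2 M
Ka = [H+][A-]/[HA] = (8.13 × 10^-4)² / 5.42 × 10^-2 = 1.22 × 10^-5
pKa = -log(1.22 × 10^-5) = 4.91

pKa = 4.91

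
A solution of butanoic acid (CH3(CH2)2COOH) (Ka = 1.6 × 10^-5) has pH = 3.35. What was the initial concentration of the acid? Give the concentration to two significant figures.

[H+] = 10^(-3.35) = 4.47 × 10^-4 M = x
Ka = x²/(C₀ − x) ⇒ C₀ = x + x²/Ka
C₀ = 4.47 × 10^-4 + (4.47 × 10^-4)²/(1.6 × 10^-5) = 1.29 × 10^-2 M

C₀ = 1.3 × 10^-2 M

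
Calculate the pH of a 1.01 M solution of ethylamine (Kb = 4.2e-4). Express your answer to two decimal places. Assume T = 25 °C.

C2H5NH2 + H2O ⇌ C2H5NH3+ + OH-
Let x = [OH-] at equilibrium. Kb = x²/(1.01 − x).
Since Kb ≪ C₀, x ≈ √(Kb·C₀) = 2.06 × 10^-2 M.
(x/C₀ = 2% < 5%, so the approximation holds.)
pOH = 1.69, so pH = 14.00 − pOH = 12.31

pH = 12.31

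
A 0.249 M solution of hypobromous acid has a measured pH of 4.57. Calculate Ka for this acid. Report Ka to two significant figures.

Ka = 2.9 × 10^-9

[H+] = 10^(-4.57) = 2.69 × 10^-5 M
At equilibrium [HA] = 0.249 − 2.69 × 10^-5 = 2.49 × 10^-1 M
Ka = [H+][A-]/[HA] = (2.69 × 10^-5)² / 2.49 × 10^-1 = 2.9 × 10^-9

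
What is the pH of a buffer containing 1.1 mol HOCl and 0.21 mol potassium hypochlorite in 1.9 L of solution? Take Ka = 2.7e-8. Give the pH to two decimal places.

pKa = −log(2.7 × 10^-8) = 7.569
Using pH = pKa + log([base]/[acid]) with [base]/[acid] = 0.21/1.1:
pH = 7.569 + (-0.719) = 6.85

pH = 6.85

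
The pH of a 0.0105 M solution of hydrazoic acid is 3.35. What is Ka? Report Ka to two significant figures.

[H+] = 10^(-3.35) = 4.47 × 10^-4 M
At equilibrium [HA] = 0.0105 − 4.47 × 10^-4 = 1.01 × 10^-2 M
Ka = [H+][A-]/[HA] = (4.47 × 10^-4)² / 1.01 × 10^-2 = 2.0 × 10^-5

Ka = 2.0 × 10^-5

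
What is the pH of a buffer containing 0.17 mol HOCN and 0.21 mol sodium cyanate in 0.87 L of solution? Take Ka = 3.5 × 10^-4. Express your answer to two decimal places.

pKa = −log(3.5 × 10^-4) = 3.456
Henderson–Hasselbalch: pH = pKa + log([OCN-]/[HOCN]) = 3.456 + log(0.21/0.17)
pH = 3.456 + (+0.092) = 3.55

pH = 3.55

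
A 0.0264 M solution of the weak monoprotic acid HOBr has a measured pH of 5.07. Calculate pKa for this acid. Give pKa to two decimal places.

pKa = 8.56

[H+] = 10^(-5.07) = 8.51 × 10^-6 M
At equilibrium [HA] = 0.0264 − 8.51 × 10^-6 = 2.64 × 10^-2 M
Ka = [H+][A-]/[HA] = (8.51 × 10^-6)² / 2.64 × 10^-2 = 2.74 × 10^-9
pKa = -log(2.74 × 10^-9) = 8.56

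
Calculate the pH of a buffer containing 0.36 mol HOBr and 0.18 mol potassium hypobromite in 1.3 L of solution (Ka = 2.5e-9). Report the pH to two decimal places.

pH = 8.30

pKa = −log(2.5 × 10^-9) = 8.602
Henderson–Hasselbalch: pH = pKa + log([OBr-]/[HOBr]) = 8.602 + log(0.18/0.36)
pH = 8.602 + (-0.301) = 8.30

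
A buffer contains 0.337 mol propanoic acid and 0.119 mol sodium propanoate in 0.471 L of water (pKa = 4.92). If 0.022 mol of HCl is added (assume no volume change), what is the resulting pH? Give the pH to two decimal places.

pH = 4.35

After neutralization: n(CH3CH2COOH) = 0.359 mol, n(CH3CH2COO-) = 0.097 mol.
pH = pKa + log(n_CH3CH2COO-/n_CH3CH2COOH) = 4.92 + log(0.097/0.359) = 4.92 + (-0.568)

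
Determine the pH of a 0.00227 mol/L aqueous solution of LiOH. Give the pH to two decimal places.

LiOH is a strong base; [OH-] = 0.00227 M.
pOH = -log(0.00227) = 2.64
pH = 14.00 - 2.64 = 11.36

pH = 11.36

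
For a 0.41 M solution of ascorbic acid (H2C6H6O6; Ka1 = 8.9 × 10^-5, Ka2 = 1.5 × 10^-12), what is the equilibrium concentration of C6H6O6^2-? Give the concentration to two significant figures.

1.5 × 10^-12 M

First ionization gives [H+] ≈ [HC6H6O6-] = 6.04 × 10^-3 M.
Second step: Ka2 = [H+][C6H6O6^2-]/[HC6H6O6-] ≈ [C6H6O6^2-] (since [H+] ≈ [HC6H6O6-]).
So [C6H6O6^2-] ≈ Ka2.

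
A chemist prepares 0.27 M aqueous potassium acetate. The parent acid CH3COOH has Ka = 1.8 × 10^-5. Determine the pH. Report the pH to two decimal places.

CH3COO- is the conjugate base of the weak acid CH3COOH.
Kb = Kw/Ka = 1.0×10^-14 / 1.8 × 10^-5 = 5.56 × 10^-10
From the ICE table, Kb = [OH-]²/(0.27 − [OH-]) = 5.56 × 10^-10.
Since Kb ≪ C₀, [OH-] ≈ √(Kb·C₀) = 1.23 × 10^-5 M.
Check: 0.0045% ionized — well under 5%, approximation valid.
pOH = 4.91, so pH = 14.00 − pOH = 9.09

pH = 9.09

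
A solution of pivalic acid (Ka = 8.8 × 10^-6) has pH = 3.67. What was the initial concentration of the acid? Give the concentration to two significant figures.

[H+] = 10^(-3.67) = 2.14 × 10^-4 M = x
Ka = x²/(C₀ − x) ⇒ C₀ = x + x²/Ka
C₀ = 2.14 × 10^-4 + (2.14 × 10^-4)²/(8.8 × 10^-6) = 5.42 × 10^-3 M

C₀ = 5.4 × 10^-3 M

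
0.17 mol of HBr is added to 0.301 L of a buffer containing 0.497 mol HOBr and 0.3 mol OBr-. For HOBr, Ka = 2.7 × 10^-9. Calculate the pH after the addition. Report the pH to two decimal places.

After neutralization: n(HOBr) = 0.667 mol, n(OBr-) = 0.13 mol.
pKa = −log(2.7 × 10^-9) = 8.569
Henderson–Hasselbalch with mole ratio 0.13/0.667: pH = 8.569 + (-0.710)

pH = 7.86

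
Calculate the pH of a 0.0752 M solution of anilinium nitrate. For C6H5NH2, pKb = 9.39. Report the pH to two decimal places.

pH = 2.87

C6H5NH3+ is the conjugate acid of the weak base C6H5NH2.
Kb = 10^(−9.39) = 4.07 × 10^-10
Ka = Kw/Kb = 1.0×10^-14 / 4.07 × 10^-10 = 2.46 × 10^-5
From the ICE table, Ka = x²/(0.0752 − x) = 2.46 × 10^-5.
Neglecting x in the denominator: x = √(2.46 × 10^-5 × 0.0752) = 1.36 × 10^-3 M
(x/C₀ = 1.8% < 5%, so the approximation holds.)
pH = −log[H+] = −log(1.36 × 10^-3) = 2.87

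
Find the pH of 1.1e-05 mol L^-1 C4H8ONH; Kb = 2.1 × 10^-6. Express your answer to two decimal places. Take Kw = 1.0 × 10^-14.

C4H8ONH + H2O ⇌ C4H8ONH2+ + OH-
Kb = [OH-]²/(1.1e-05 − [OH-]) = 2.1 × 10^-6
[OH-] is not negligible relative to C₀; solve [OH-]² + 2.1e-06·[OH-] − 2.31e-11 = 0.
[OH-] = (−Kb + √(Kb² + 4·Kb·C₀))/2 = 3.87 × 10^-6 M
pOH = −log(3.87 × 10^-6) = 5.41; pH = 14.00 − 5.41 = 8.59

pH = 8.59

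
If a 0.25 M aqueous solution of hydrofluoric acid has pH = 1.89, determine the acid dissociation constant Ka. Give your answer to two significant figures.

[H+] = 10^(-1.89) = 1.29 × 10^-2 M
At equilibrium [HA] = 0.25 − 1.29 × 10^-2 = 2.37 × 10^-1 M
Ka = [H+][A-]/[HA] = (1.29 × 10^-2)² / 2.37 × 10^-1 = 7.0 × 10^-4

Ka = 7.0 × 10^-4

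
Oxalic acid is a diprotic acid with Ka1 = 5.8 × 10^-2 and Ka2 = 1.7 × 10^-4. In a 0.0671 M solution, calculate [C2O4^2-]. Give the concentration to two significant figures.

1.7 × 10^-4 M

First ionization gives [H+] ≈ [HC2O4-] = 3.98 × 10^-2 M.
Second step: Ka2 = [H+][C2O4^2-]/[HC2O4-] ≈ [C2O4^2-] (since [H+] ≈ [HC2O4-]).
So [C2O4^2-] ≈ Ka2.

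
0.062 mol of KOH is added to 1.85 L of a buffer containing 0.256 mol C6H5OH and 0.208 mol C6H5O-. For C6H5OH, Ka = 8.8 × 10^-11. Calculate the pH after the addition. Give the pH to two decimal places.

pH = 10.20

After neutralization: n(C6H5OH) = 0.194 mol, n(C6H5O-) = 0.27 mol.
pKa = −log(8.8 × 10^-11) = 10.056
pH = pKa + log(n_C6H5O-/n_C6H5OH) = 10.056 + log(0.27/0.194) = 10.056 + (+0.144)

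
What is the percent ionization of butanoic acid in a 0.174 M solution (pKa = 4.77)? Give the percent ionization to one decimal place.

1.0%

CH3(CH2)2COOH ⇌ CH3(CH2)2COO- + H+; let x = [H+] at equilibrium.
Ka = 10^(−4.77) = 1.70 × 10^-5
x ≈ √(Ka·C₀) = √(1.70 × 10^-5 × 0.174) = 1.72 × 10^-3 M
% ionization = x/C₀ × 100% = 1.72 × 10^-3/0.174 × 100% = 1.0%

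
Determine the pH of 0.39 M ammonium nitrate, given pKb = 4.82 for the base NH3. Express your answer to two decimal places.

pH = 4.79

NH4+ is the conjugate acid of the weak base NH3.
Kb = 10^(−4.82) = 1.51 × 10^-5
Ka = Kw/Kb = 1.0×10^-14 / 1.51 × 10^-5 = 6.62 × 10^-10
Let x = [H+] at equilibrium. Ka = x²/(0.39 − x).
Neglecting x in the denominator: x = √(6.62 × 10^-10 × 0.39) = 1.61 × 10^-5 M
pH = −log(1.61 × 10^-5) = 4.79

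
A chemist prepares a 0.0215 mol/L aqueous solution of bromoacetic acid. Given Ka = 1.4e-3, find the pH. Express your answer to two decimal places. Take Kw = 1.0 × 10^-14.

BrCH2COOH ⇌ BrCH2COO- + H+
Ka = x²/(0.0215 − x) = 1.4 × 10^-3
The 5% rule fails; solving x² + Ka·x − Ka·C₀ = 0 exactly:
x = [−0.0014 + √(0.0014² + 0.00012)]/2 = 4.83 × 10^-3 M
pH = −log(4.83 × 10^-3) = 2.32

pH = 2.32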